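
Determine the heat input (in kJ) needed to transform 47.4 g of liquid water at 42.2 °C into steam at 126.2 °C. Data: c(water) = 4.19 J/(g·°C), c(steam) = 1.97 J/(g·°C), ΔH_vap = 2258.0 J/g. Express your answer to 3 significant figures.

q = 121 kJ

q1 (heat water 42.2→100.0 °C): 47.4 × 4.19 × 57.8 = 11479 J
q2 (vaporize at 100 °C): 47.4 × 2258.0 = 107029 J
q3 (heat steam 100.0→126.2 °C): 47.4 × 1.97 × 26.2 = 2447 J
Total: 11479 + 107029 + 2447 = 120955 J = 121 kJ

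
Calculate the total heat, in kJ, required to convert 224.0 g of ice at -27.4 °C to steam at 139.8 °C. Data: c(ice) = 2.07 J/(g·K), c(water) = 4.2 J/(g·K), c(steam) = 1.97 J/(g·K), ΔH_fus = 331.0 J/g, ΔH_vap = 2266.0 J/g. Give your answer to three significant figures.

q1 (heat ice -27.4→0.0 °C): 224.0 × 2.07 × 27.4 = 12705 J
q2 (melt at 0 °C): 224.0 × 331.0 = 74144 J
q3 (heat water 0.0→100.0 °C): 224.0 × 4.2 × 100.0 = 94080 J
q4 (vaporize at 100 °C): 224.0 × 2266.0 = 507584 J
q5 (heat steam 100.0→139.8 °C): 224.0 × 1.97 × 39.8 = 17563 J
Total: 12705 + 74144 + 94080 + 507584 + 17563 = 706076 J = 706 kJ

q = 706 kJ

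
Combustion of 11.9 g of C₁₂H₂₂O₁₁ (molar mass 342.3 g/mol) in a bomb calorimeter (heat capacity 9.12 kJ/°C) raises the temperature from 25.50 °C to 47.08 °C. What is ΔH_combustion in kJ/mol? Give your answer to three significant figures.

ΔT = 47.08 − 25.50 = 21.58 °C
q_cal = C_cal × ΔT = 9.12 × 21.58 = 196.8096 kJ
n = 11.9 / 342.3 = 0.03476 mol
q_rxn = −q_cal = -196.8096 kJ
ΔH = -196.8096 / 0.03476 = -5662 kJ/mol

ΔH = -5660 kJ/mol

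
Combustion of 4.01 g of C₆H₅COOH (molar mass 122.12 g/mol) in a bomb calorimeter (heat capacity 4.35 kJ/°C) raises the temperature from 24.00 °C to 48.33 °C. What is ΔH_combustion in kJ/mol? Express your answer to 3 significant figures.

ΔT = 48.33 − 24.00 = 24.33 °C
q_cal = C_cal × ΔT = 4.35 × 24.33 = 105.8355 kJ
n = 4.01 / 122.12 = 0.03284 mol
q_rxn = −q_cal = -105.8355 kJ
ΔH = -105.8355 / 0.03284 = -3223 kJ/mol

ΔH = -3220 kJ/mol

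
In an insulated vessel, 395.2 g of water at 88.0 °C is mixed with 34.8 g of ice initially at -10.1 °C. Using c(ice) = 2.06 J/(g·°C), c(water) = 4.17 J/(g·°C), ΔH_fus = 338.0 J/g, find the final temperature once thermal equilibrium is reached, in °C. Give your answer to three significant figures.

T_f = 73.9 °C

Heat to bring ice to 0 °C and melt it: q₁ = 34.8×2.06×10.1 + 34.8×338.0 = 12486 J
Heat the water can supply cooling to 0 °C: 395.2×4.17×88.0 = 145023 J > q₁, so all ice melts.
Energy balance: 395.2×4.17×(88.0 − T) = 12486 + 34.8×4.17×(T − 0)
1647.984(88.0 − T) = 12486 + 145.116 T
145023 − 12486 = 1793.100 T
T = 132537 / 1793.100 = 73.92 °C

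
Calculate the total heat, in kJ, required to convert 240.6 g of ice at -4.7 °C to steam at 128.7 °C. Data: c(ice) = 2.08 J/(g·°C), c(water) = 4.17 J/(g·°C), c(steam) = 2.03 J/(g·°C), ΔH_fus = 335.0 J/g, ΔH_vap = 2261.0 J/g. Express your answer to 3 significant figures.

q1 (heat ice -4.7→0.0 °C): 240.6 × 2.08 × 4.7 = 2352 J
q2 (melt at 0 °C): 240.6 × 335.0 = 80601 J
q3 (heat water 0.0→100.0 °C): 240.6 × 4.17 × 100.0 = 100330 J
q4 (vaporize at 100 °C): 240.6 × 2261.0 = 543997 J
q5 (heat steam 100.0→128.7 °C): 240.6 × 2.03 × 28.7 = 14018 J
Total: 2352 + 80601 + 100330 + 543997 + 14018 = 741298 J = 741 kJ

q = 741 kJ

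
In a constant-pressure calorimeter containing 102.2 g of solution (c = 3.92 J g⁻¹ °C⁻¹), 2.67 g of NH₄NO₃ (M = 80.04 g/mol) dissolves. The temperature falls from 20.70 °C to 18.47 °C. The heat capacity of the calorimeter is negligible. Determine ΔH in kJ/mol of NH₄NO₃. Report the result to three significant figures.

ΔH = 26.8 kJ/mol

|ΔT| = |18.47 − 20.70| = 2.23 °C
|q_surr| = (102.2 × 3.92) × 2.23 = 400.624 × 2.23 = 893.4 J
n(NH₄NO₃) = 2.67 / 80.04 = 0.03336 mol
Temperature fell, so q_rxn = +|q_surr| = 0.8934 kJ
ΔH = q_rxn / n = 26.78 kJ/mol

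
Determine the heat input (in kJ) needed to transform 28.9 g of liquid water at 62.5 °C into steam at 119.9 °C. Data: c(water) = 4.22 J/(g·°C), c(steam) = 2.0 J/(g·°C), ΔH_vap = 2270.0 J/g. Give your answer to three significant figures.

q = 71.3 kJ

q1 (heat water 62.5→100.0 °C): 28.9 × 4.22 × 37.5 = 4573 J
q2 (vaporize at 100 °C): 28.9 × 2270.0 = 65603 J
q3 (heat steam 100.0→119.9 °C): 28.9 × 2.0 × 19.9 = 1150 J
Total: 4573 + 65603 + 1150 = 71326 J = 71.3 kJ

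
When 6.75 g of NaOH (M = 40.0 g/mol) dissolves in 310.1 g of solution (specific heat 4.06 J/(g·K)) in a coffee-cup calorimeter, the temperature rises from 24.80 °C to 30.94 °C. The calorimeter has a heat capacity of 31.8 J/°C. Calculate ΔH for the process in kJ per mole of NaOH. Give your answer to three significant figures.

ΔH = -47.0 kJ/mol

|ΔT| = |30.94 − 24.80| = 6.14 °C
|q_surr| = (310.1 × 4.06 + 31.8) × 6.14 = 1290.806 × 6.14 = 7926 J
n(NaOH) = 6.75 / 40.0 = 0.1688 mol
Temperature rose, so q_rxn = −|q_surr| = -7.926 kJ
ΔH = q_rxn / n = -46.95 kJ/mol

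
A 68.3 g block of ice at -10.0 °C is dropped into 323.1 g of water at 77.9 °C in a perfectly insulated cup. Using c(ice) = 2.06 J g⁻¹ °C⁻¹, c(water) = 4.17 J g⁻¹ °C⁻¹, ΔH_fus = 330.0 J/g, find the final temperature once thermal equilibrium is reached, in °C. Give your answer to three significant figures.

Heat to bring ice to 0 °C and melt it: q₁ = 68.3×2.06×10.0 + 68.3×330.0 = 23946 J
Heat the water can supply cooling to 0 °C: 323.1×4.17×77.9 = 104957 J > q₁, so all ice melts.
Energy balance: 323.1×4.17×(77.9 − T) = 23946 + 68.3×4.17×(T − 0)
1347.327(77.9 − T) = 23946 + 284.811 T
104957 − 23946 = 1632.138 T
T = 81011 / 1632.138 = 49.63 °C

T_f = 49.6 °C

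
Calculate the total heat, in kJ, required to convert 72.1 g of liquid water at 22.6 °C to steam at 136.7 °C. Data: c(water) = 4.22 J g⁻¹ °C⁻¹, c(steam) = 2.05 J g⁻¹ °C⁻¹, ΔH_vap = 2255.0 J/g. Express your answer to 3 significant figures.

q1 (heat water 22.6→100.0 °C): 72.1 × 4.22 × 77.4 = 23550 J
q2 (vaporize at 100 °C): 72.1 × 2255.0 = 162586 J
q3 (heat steam 100.0→136.7 °C): 72.1 × 2.05 × 36.7 = 5424 J
Total: 23550 + 162586 + 5424 = 191560 J = 192 kJ

q = 192 kJ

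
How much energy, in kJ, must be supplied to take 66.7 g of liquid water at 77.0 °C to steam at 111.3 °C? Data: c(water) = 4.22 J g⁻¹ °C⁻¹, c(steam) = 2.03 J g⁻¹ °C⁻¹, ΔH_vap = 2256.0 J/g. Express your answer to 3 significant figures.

q = 158 kJ

q1 (heat water 77.0→100.0 °C): 66.7 × 4.22 × 23.0 = 6474 J
q2 (vaporize at 100 °C): 66.7 × 2256.0 = 150475 J
q3 (heat steam 100.0→111.3 °C): 66.7 × 2.03 × 11.3 = 1530 J
Total: 6474 + 150475 + 1530 = 158479 J = 158 kJ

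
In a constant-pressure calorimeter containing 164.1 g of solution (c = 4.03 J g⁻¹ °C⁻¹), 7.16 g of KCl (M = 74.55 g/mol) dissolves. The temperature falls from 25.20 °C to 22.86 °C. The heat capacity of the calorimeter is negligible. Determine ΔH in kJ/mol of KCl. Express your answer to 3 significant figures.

ΔH = 16.1 kJ/mol

|ΔT| = |22.86 − 25.20| = 2.34 °C
|q_surr| = (164.1 × 4.03) × 2.34 = 661.323 × 2.34 = 1547 J
n(KCl) = 7.16 / 74.55 = 0.09604 mol
Temperature fell, so q_rxn = +|q_surr| = 1.547 kJ
ΔH = q_rxn / n = 16.11 kJ/mol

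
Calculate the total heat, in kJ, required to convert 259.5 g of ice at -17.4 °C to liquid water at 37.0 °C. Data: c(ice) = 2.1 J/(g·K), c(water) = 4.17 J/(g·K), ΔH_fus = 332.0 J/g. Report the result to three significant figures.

q1 (heat ice -17.4→0.0 °C): 259.5 × 2.1 × 17.4 = 9482 J
q2 (melt at 0 °C): 259.5 × 332.0 = 86154 J
q3 (heat water 0.0→37.0 °C): 259.5 × 4.17 × 37.0 = 40038 J
Total: 9482 + 86154 + 40038 = 135674 J = 136 kJ

q = 136 kJ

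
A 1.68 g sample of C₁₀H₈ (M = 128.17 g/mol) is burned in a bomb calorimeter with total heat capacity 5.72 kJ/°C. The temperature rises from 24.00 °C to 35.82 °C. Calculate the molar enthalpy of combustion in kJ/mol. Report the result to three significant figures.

ΔH = -5160 kJ/mol

ΔT = 35.82 − 24.00 = 11.82 °C
q_cal = C_cal × ΔT = 5.72 × 11.82 = 67.6104 kJ
n = 1.68 / 128.17 = 0.01311 mol
q_rxn = −q_cal = -67.6104 kJ
ΔH = -67.6104 / 0.01311 = -5157 kJ/mol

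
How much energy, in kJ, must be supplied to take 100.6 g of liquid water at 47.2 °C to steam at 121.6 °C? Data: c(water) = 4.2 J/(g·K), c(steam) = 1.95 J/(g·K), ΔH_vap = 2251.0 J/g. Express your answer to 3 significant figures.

q1 (heat water 47.2→100.0 °C): 100.6 × 4.2 × 52.8 = 22309 J
q2 (vaporize at 100 °C): 100.6 × 2251.0 = 226451 J
q3 (heat steam 100.0→121.6 °C): 100.6 × 1.95 × 21.6 = 4237 J
Total: 22309 + 226451 + 4237 = 252997 J = 253 kJ

q = 253 kJ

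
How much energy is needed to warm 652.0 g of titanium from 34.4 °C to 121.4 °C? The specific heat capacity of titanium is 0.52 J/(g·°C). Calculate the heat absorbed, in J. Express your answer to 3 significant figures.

q = 29500 J

q = m c ΔT = 652.0 × 0.52 × (121.4 − 34.4)
q = 652.0 × 0.52 × 87.0 = 29500 J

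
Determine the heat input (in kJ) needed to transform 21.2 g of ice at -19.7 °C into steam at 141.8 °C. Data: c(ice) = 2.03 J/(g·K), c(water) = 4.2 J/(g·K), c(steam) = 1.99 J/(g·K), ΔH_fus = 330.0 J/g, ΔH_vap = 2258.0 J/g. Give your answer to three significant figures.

q1 (heat ice -19.7→0.0 °C): 21.2 × 2.03 × 19.7 = 848 J
q2 (melt at 0 °C): 21.2 × 330.0 = 6996 J
q3 (heat water 0.0→100.0 °C): 21.2 × 4.2 × 100.0 = 8904 J
q4 (vaporize at 100 °C): 21.2 × 2258.0 = 47870 J
q5 (heat steam 100.0→141.8 °C): 21.2 × 1.99 × 41.8 = 1763 J
Total: 848 + 6996 + 8904 + 47870 + 1763 = 66381 J = 66.4 kJ

q = 66.4 kJ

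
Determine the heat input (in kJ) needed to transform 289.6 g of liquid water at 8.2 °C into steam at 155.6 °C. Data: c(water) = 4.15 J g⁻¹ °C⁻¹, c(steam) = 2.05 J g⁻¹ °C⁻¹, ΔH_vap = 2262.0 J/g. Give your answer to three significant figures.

q = 798 kJ

q1 (heat water 8.2→100.0 °C): 289.6 × 4.15 × 91.8 = 110329 J
q2 (vaporize at 100 °C): 289.6 × 2262.0 = 655075 J
q3 (heat steam 100.0→155.6 °C): 289.6 × 2.05 × 55.6 = 33009 J
Total: 110329 + 655075 + 33009 = 798413 J = 798 kJ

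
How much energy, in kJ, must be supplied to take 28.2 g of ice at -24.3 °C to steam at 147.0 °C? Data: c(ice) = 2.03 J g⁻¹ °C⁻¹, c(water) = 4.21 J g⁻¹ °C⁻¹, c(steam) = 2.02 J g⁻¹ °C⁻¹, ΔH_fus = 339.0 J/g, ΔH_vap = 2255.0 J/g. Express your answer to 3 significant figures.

q1 (heat ice -24.3→0.0 °C): 28.2 × 2.03 × 24.3 = 1391 J
q2 (melt at 0 °C): 28.2 × 339.0 = 9560 J
q3 (heat water 0.0→100.0 °C): 28.2 × 4.21 × 100.0 = 11872 J
q4 (vaporize at 100 °C): 28.2 × 2255.0 = 63591 J
q5 (heat steam 100.0→147.0 °C): 28.2 × 2.02 × 47.0 = 2677 J
Total: 1391 + 9560 + 11872 + 63591 + 2677 = 89091 J = 89.1 kJ

q = 89.1 kJ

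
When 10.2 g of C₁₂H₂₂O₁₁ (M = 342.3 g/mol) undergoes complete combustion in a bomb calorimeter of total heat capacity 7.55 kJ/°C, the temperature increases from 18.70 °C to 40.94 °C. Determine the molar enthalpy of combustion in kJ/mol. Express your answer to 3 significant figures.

ΔT = 40.94 − 18.70 = 22.24 °C
q_cal = C_cal × ΔT = 7.55 × 22.24 = 167.912 kJ
n = 10.2 / 342.3 = 0.02980 mol
q_rxn = −q_cal = -167.912 kJ
ΔH = -167.912 / 0.02980 = -5634.6 kJ/mol

ΔH = -5630 kJ/mol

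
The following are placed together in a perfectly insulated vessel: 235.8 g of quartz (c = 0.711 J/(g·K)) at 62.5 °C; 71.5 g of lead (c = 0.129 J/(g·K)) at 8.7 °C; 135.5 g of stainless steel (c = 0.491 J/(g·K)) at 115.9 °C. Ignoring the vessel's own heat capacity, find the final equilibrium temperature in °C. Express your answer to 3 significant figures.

Σ mᵢcᵢ(T − Tᵢ) = 0  ⇒  T = Σ mᵢcᵢTᵢ / Σ mᵢcᵢ
Σ mᵢcᵢ = 235.8×0.711 + 71.5×0.129 + 135.5×0.491 = 243.4078
Σ mᵢcᵢTᵢ = 167.6538×62.5 + 9.2235×8.7 + 66.5305×115.9 = 18269
T = 18269 / 243.4078 = 75.06 °C

T_f = 75.1 °C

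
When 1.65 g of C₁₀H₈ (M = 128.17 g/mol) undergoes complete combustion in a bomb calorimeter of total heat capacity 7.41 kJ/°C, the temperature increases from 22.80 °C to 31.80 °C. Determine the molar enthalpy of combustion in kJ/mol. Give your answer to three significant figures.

ΔH = -5180 kJ/mol

ΔT = 31.80 − 22.80 = 9.00 °C
q_cal = C_cal × ΔT = 7.41 × 9.00 = 66.69 kJ
n = 1.65 / 128.17 = 0.01287 mol
q_rxn = −q_cal = -66.69 kJ
ΔH = -66.69 / 0.01287 = -5182 kJ/mol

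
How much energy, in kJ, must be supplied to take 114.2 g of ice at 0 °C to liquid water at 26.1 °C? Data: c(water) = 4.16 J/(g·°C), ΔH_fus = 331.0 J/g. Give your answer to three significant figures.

q = 50.2 kJ

q1 (melt at 0 °C): 114.2 × 331.0 = 37800 J
q2 (heat water 0.0→26.1 °C): 114.2 × 4.16 × 26.1 = 12399 J
Total: 37800 + 12399 = 50199 J = 50.2 kJ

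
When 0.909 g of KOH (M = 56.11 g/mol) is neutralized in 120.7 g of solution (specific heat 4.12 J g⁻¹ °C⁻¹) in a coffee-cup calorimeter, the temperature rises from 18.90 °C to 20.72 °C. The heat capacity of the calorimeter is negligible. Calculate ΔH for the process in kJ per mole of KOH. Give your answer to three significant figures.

|ΔT| = |20.72 − 18.90| = 1.82 °C
|q_surr| = (120.7 × 4.12) × 1.82 = 497.284 × 1.82 = 905.1 J
n(KOH) = 0.909 / 56.11 = 0.01620 mol
Temperature rose, so q_rxn = −|q_surr| = -0.9051 kJ
ΔH = q_rxn / n = -55.87 kJ/mol

ΔH = -55.9 kJ/mol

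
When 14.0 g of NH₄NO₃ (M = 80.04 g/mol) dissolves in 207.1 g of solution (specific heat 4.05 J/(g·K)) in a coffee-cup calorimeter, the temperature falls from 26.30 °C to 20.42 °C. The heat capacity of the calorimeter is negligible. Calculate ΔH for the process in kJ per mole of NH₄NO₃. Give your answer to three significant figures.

ΔH = 28.2 kJ/mol

|ΔT| = |20.42 − 26.30| = 5.88 °C
|q_surr| = (207.1 × 4.05) × 5.88 = 838.755 × 5.88 = 4932 J
n(NH₄NO₃) = 14.0 / 80.04 = 0.1749 mol
Temperature fell, so q_rxn = +|q_surr| = 4.932 kJ
ΔH = q_rxn / n = 28.20 kJ/mol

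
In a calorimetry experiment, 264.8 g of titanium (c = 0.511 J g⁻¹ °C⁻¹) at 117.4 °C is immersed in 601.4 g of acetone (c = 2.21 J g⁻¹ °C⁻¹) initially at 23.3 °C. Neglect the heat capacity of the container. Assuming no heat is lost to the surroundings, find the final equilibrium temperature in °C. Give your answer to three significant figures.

T_f = 32.0 °C

Heat lost by titanium = heat gained by acetone.
(264.8)(0.511)(117.4 − T) = (601.4)(2.21)(T − 23.3)
135.3128 (117.4 − T) = 1329.094 (T − 23.3)
15886 − 135.3128 T = 1329.094 T − 30968
46854 = 1464.4068 T
T = 32.00 °C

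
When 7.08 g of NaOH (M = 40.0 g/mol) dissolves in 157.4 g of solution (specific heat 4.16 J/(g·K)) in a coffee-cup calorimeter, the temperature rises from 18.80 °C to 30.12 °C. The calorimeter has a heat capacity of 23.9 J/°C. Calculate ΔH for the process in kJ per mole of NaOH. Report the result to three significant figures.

ΔH = -43.4 kJ/mol

|ΔT| = |30.12 − 18.80| = 11.32 °C
|q_surr| = (157.4 × 4.16 + 23.9) × 11.32 = 678.684 × 11.32 = 7683 J
n(NaOH) = 7.08 / 40.0 = 0.1770 mol
Temperature rose, so q_rxn = −|q_surr| = -7.683 kJ
ΔH = q_rxn / n = -43.41 kJ/mol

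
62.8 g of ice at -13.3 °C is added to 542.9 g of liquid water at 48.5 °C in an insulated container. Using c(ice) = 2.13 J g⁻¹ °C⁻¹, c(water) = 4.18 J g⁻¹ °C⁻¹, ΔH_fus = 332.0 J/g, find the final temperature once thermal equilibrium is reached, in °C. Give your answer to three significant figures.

T_f = 34.5 °C

Heat to bring ice to 0 °C and melt it: q₁ = 62.8×2.13×13.3 + 62.8×332.0 = 22629 J
Heat the water can supply cooling to 0 °C: 542.9×4.18×48.5 = 110062 J > q₁, so all ice melts.
Energy balance: 542.9×4.18×(48.5 − T) = 22629 + 62.8×4.18×(T − 0)
2269.322(48.5 − T) = 22629 + 262.504 T
110062 − 22629 = 2531.826 T
T = 87433 / 2531.826 = 34.53 °C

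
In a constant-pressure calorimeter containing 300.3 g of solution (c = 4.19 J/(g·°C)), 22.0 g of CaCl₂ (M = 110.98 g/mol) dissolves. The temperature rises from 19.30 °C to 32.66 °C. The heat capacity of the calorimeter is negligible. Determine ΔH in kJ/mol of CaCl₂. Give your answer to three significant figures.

ΔH = -84.8 kJ/mol

|ΔT| = |32.66 − 19.30| = 13.36 °C
|q_surr| = (300.3 × 4.19) × 13.36 = 1258.257 × 13.36 = 16810 J
n(CaCl₂) = 22.0 / 110.98 = 0.1982 mol
Temperature rose, so q_rxn = −|q_surr| = -16.81 kJ
ΔH = q_rxn / n = -84.81 kJ/mol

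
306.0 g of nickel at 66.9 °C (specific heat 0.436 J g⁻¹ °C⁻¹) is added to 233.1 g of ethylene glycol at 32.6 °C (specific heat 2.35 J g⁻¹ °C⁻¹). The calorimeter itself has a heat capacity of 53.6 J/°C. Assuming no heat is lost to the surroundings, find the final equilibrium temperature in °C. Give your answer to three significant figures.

T_f = 38.8 °C

Heat lost by nickel = heat gained by ethylene glycol + calorimeter.
(306.0)(0.436)(66.9 − T) = [(233.1)(2.35) + 53.6](T − 32.6)
133.416 (66.9 − T) = 601.385 (T − 32.6)
8925.5 − 133.416 T = 601.385 T − 19605
28530.5 = 734.801 T
T = 38.83 °C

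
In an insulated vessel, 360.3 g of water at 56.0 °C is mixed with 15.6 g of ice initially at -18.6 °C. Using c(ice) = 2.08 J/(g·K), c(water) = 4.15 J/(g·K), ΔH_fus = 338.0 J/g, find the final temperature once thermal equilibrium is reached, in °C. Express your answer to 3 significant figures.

T_f = 49.9 °C

Heat to bring ice to 0 °C and melt it: q₁ = 15.6×2.08×18.6 + 15.6×338.0 = 5876.3 J
Heat the water can supply cooling to 0 °C: 360.3×4.15×56.0 = 83733.7 J > q₁, so all ice melts.
Energy balance: 360.3×4.15×(56.0 − T) = 5876.3 + 15.6×4.15×(T − 0)
1495.245(56.0 − T) = 5876.3 + 64.74 T
83733.7 − 5876.3 = 1559.985 T
T = 77857.4 / 1559.985 = 49.91 °C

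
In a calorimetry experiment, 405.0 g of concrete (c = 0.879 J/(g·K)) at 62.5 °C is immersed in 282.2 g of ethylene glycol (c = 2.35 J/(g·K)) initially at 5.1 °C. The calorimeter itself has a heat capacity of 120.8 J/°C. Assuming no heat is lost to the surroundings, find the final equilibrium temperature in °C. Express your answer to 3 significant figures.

Heat lost by concrete = heat gained by ethylene glycol + calorimeter.
(405.0)(0.879)(62.5 − T) = [(282.2)(2.35) + 120.8](T − 5.1)
355.995 (62.5 − T) = 783.97 (T − 5.1)
22250 − 355.995 T = 783.97 T − 3998.2
26248.2 = 1139.965 T
T = 23.03 °C

T_f = 23.0 °C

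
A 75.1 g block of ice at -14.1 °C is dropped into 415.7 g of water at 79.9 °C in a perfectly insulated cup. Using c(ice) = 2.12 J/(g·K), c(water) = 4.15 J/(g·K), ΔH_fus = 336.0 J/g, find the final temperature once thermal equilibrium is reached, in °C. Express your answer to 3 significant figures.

Heat to bring ice to 0 °C and melt it: q₁ = 75.1×2.12×14.1 + 75.1×336.0 = 27478 J
Heat the water can supply cooling to 0 °C: 415.7×4.15×79.9 = 137840 J > q₁, so all ice melts.
Energy balance: 415.7×4.15×(79.9 − T) = 27478 + 75.1×4.15×(T − 0)
1725.155(79.9 − T) = 27478 + 311.665 T
137840 − 27478 = 2036.820 T
T = 110362 / 2036.820 = 54.18 °C

T_f = 54.2 °C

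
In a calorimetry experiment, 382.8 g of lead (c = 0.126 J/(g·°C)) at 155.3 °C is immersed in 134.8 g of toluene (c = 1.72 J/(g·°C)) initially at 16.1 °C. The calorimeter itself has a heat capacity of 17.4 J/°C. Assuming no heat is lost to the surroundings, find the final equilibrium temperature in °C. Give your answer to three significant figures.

Heat lost by lead = heat gained by toluene + calorimeter.
(382.8)(0.126)(155.3 − T) = [(134.8)(1.72) + 17.4](T − 16.1)
48.2328 (155.3 − T) = 249.256 (T − 16.1)
7490.6 − 48.2328 T = 249.256 T − 4013.0
11503.6 = 297.4888 T
T = 38.67 °C

T_f = 38.7 °C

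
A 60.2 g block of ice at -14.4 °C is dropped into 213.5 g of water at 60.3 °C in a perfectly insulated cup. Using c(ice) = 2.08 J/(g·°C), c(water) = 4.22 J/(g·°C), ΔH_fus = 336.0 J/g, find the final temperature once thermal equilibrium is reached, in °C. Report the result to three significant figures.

T_f = 28.0 °C

Heat to bring ice to 0 °C and melt it: q₁ = 60.2×2.08×14.4 + 60.2×336.0 = 22030 J
Heat the water can supply cooling to 0 °C: 213.5×4.22×60.3 = 54328.5 J > q₁, so all ice melts.
Energy balance: 213.5×4.22×(60.3 − T) = 22030 + 60.2×4.22×(T − 0)
900.97(60.3 − T) = 22030 + 254.044 T
54328.5 − 22030 = 1155.014 T
T = 32298.5 / 1155.014 = 27.96 °C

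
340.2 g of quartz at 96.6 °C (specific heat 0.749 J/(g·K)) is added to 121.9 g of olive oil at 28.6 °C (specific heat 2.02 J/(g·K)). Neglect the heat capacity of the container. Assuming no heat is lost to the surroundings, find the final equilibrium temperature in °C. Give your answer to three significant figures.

T_f = 63.2 °C

Heat lost by quartz = heat gained by olive oil.
(340.2)(0.749)(96.6 − T) = (121.9)(2.02)(T − 28.6)
254.8098 (96.6 − T) = 246.238 (T − 28.6)
24615 − 254.8098 T = 246.238 T − 7042.4
31657.4 = 501.0478 T
T = 63.18 °C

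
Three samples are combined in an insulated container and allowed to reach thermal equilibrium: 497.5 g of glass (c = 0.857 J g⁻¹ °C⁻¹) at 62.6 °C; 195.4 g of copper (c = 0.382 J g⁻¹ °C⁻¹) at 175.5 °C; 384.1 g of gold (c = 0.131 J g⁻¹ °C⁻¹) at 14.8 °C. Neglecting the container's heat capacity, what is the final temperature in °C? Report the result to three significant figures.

Σ mᵢcᵢ(T − Tᵢ) = 0  ⇒  T = Σ mᵢcᵢTᵢ / Σ mᵢcᵢ
Σ mᵢcᵢ = 497.5×0.857 + 195.4×0.382 + 384.1×0.131 = 551.3174
Σ mᵢcᵢTᵢ = 426.3575×62.6 + 74.6428×175.5 + 50.3171×14.8 = 40534
T = 40534 / 551.3174 = 73.52 °C

T_f = 73.5 °C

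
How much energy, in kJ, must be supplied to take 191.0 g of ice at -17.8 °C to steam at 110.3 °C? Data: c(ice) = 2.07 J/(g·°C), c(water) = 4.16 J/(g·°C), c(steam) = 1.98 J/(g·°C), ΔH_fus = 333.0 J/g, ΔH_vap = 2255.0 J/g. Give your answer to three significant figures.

q1 (heat ice -17.8→0.0 °C): 191.0 × 2.07 × 17.8 = 7038 J
q2 (melt at 0 °C): 191.0 × 333.0 = 63603 J
q3 (heat water 0.0→100.0 °C): 191.0 × 4.16 × 100.0 = 79456 J
q4 (vaporize at 100 °C): 191.0 × 2255.0 = 430705 J
q5 (heat steam 100.0→110.3 °C): 191.0 × 1.98 × 10.3 = 3895 J
Total: 7038 + 63603 + 79456 + 430705 + 3895 = 584697 J = 585 kJ

q = 585 kJ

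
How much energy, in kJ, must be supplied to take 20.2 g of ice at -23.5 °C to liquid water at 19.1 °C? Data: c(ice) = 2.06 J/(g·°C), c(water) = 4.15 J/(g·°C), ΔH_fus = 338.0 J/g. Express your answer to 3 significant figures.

q1 (heat ice -23.5→0.0 °C): 20.2 × 2.06 × 23.5 = 978 J
q2 (melt at 0 °C): 20.2 × 338.0 = 6828 J
q3 (heat water 0.0→19.1 °C): 20.2 × 4.15 × 19.1 = 1601 J
Total: 978 + 6828 + 1601 = 9407 J = 9.41 kJ

q = 9.41 kJ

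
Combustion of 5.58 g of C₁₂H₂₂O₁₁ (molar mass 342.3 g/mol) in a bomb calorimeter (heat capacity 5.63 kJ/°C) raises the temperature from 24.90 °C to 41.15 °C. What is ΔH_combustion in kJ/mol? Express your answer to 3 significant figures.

ΔH = -5610 kJ/mol

ΔT = 41.15 − 24.90 = 16.25 °C
q_cal = C_cal × ΔT = 5.63 × 16.25 = 91.4875 kJ
n = 5.58 / 342.3 = 0.01630 mol
q_rxn = −q_cal = -91.4875 kJ
ΔH = -91.4875 / 0.01630 = -5613 kJ/mol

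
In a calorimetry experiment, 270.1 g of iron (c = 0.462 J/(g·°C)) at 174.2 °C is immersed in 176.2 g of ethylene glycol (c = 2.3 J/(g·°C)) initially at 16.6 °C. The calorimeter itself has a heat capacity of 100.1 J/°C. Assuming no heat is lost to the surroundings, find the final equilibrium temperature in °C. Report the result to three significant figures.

Heat lost by iron = heat gained by ethylene glycol + calorimeter.
(270.1)(0.462)(174.2 − T) = [(176.2)(2.3) + 100.1](T − 16.6)
124.7862 (174.2 − T) = 505.36 (T − 16.6)
21738 − 124.7862 T = 505.36 T − 8389.0
30127.0 = 630.1462 T
T = 47.81 °C

T_f = 47.8 °C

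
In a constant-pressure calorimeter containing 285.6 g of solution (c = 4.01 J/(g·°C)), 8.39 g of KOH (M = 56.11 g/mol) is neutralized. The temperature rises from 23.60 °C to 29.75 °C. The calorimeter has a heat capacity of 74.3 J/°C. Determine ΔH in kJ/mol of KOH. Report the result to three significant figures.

|ΔT| = |29.75 − 23.60| = 6.15 °C
|q_surr| = (285.6 × 4.01 + 74.3) × 6.15 = 1219.556 × 6.15 = 7500 J
n(KOH) = 8.39 / 56.11 = 0.1495 mol
Temperature rose, so q_rxn = −|q_surr| = -7.500 kJ
ΔH = q_rxn / n = -50.17 kJ/mol

ΔH = -50.2 kJ/mol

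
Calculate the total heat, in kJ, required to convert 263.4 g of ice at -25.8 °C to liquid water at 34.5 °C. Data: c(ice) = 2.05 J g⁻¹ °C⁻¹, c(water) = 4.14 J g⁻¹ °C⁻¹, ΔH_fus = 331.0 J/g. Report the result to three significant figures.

q1 (heat ice -25.8→0.0 °C): 263.4 × 2.05 × 25.8 = 13931 J
q2 (melt at 0 °C): 263.4 × 331.0 = 87185 J
q3 (heat water 0.0→34.5 °C): 263.4 × 4.14 × 34.5 = 37621 J
Total: 13931 + 87185 + 37621 = 138737 J = 139 kJ

q = 139 kJ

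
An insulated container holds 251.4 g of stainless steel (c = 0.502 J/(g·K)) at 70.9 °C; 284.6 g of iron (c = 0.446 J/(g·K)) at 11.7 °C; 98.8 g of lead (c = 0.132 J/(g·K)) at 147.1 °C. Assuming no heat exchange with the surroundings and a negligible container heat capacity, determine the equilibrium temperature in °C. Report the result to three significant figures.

Σ mᵢcᵢ(T − Tᵢ) = 0  ⇒  T = Σ mᵢcᵢTᵢ / Σ mᵢcᵢ
Σ mᵢcᵢ = 251.4×0.502 + 284.6×0.446 + 98.8×0.132 = 266.1760
Σ mᵢcᵢTᵢ = 126.2028×70.9 + 126.9316×11.7 + 13.0416×147.1 = 12351
T = 12351 / 266.1760 = 46.40 °C

T_f = 46.4 °C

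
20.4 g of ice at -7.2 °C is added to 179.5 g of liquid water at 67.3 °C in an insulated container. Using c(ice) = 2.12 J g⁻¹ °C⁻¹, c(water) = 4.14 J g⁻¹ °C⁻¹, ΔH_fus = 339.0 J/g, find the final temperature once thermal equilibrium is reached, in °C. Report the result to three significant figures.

Heat to bring ice to 0 °C and melt it: q₁ = 20.4×2.12×7.2 + 20.4×339.0 = 7227.0 J
Heat the water can supply cooling to 0 °C: 179.5×4.14×67.3 = 50012.6 J > q₁, so all ice melts.
Energy balance: 179.5×4.14×(67.3 − T) = 7227.0 + 20.4×4.14×(T − 0)
743.13(67.3 − T) = 7227.0 + 84.456 T
50012.6 − 7227.0 = 827.586 T
T = 42785.6 / 827.586 = 51.70 °C

T_f = 51.7 °C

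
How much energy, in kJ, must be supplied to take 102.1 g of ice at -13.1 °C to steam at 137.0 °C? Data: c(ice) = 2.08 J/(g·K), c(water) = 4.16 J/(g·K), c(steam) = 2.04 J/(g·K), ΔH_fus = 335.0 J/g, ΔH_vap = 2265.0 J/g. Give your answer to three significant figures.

q1 (heat ice -13.1→0.0 °C): 102.1 × 2.08 × 13.1 = 2782 J
q2 (melt at 0 °C): 102.1 × 335.0 = 34204 J
q3 (heat water 0.0→100.0 °C): 102.1 × 4.16 × 100.0 = 42474 J
q4 (vaporize at 100 °C): 102.1 × 2265.0 = 231257 J
q5 (heat steam 100.0→137.0 °C): 102.1 × 2.04 × 37.0 = 7707 J
Total: 2782 + 34204 + 42474 + 231257 + 7707 = 318424 J = 318 kJ

q = 318 kJ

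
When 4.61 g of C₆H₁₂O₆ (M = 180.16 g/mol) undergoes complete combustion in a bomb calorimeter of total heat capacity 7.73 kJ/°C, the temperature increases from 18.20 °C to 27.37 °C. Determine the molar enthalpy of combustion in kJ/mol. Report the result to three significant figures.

ΔH = -2770 kJ/mol

ΔT = 27.37 − 18.20 = 9.17 °C
q_cal = C_cal × ΔT = 7.73 × 9.17 = 70.8841 kJ
n = 4.61 / 180.16 = 0.02559 mol
q_rxn = −q_cal = -70.8841 kJ
ΔH = -70.8841 / 0.02559 = -2770 kJ/mol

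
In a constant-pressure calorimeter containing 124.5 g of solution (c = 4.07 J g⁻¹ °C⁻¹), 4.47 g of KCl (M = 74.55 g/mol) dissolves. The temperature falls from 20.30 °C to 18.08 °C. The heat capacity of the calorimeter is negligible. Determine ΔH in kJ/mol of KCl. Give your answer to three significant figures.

ΔH = 18.8 kJ/mol

|ΔT| = |18.08 − 20.30| = 2.22 °C
|q_surr| = (124.5 × 4.07) × 2.22 = 506.715 × 2.22 = 1125 J
n(KCl) = 4.47 / 74.55 = 0.05996 mol
Temperature fell, so q_rxn = +|q_surr| = 1.125 kJ
ΔH = q_rxn / n = 18.76 kJ/mol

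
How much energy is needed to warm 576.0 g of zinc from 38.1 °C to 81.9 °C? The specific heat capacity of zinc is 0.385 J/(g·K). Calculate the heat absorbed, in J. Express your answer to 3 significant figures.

q = m c ΔT = 576.0 × 0.385 × (81.9 − 38.1)
q = 576.0 × 0.385 × 43.8 = 9713 J

q = 9710 J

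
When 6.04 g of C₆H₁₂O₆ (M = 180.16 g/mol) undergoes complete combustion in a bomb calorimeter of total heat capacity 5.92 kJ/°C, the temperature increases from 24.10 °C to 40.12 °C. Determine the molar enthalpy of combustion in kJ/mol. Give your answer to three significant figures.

ΔT = 40.12 − 24.10 = 16.02 °C
q_cal = C_cal × ΔT = 5.92 × 16.02 = 94.8384 kJ
n = 6.04 / 180.16 = 0.03353 mol
q_rxn = −q_cal = -94.8384 kJ
ΔH = -94.8384 / 0.03353 = -2828 kJ/mol

ΔH = -2830 kJ/mol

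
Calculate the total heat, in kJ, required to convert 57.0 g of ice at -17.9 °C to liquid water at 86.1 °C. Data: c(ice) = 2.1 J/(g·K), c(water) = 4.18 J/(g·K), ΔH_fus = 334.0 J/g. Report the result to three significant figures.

q = 41.7 kJ

q1 (heat ice -17.9→0.0 °C): 57.0 × 2.1 × 17.9 = 2143 J
q2 (melt at 0 °C): 57.0 × 334.0 = 19038 J
q3 (heat water 0.0→86.1 °C): 57.0 × 4.18 × 86.1 = 20514 J
Total: 2143 + 19038 + 20514 = 41695 J = 41.7 kJ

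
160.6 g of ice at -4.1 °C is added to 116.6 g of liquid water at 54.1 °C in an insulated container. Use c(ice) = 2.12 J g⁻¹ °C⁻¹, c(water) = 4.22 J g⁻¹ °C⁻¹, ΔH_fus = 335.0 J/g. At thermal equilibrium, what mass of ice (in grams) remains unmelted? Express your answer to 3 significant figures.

m_ice remaining = 85.3 g

Heat to warm all ice to 0 °C: 160.6×2.12×4.1 = 1395.9 J
Heat released by water cooling to 0 °C: 116.6×4.22×54.1 = 26620 J
26620 J < 1395.9 + 160.6×335.0 = 55196.9 J, so not all ice melts; final T = 0 °C.
Heat left for melting: 26620 − 1395.9 = 25224.1 J
Mass melted = 25224.1 / 335.0 = 75.30 g
Ice remaining = 160.6 − 75.30 = 85.30 g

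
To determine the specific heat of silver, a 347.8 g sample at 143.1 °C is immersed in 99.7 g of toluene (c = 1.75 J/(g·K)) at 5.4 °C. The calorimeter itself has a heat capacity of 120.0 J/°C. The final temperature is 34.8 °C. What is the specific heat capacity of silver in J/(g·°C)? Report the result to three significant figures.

c = 0.230 J/(g·°C)

q_gained = (99.7 × 1.75 + 120.0) × (34.8 − 5.4) = 8658 J
q_lost = 347.8 × c × (143.1 − 34.8) = 37666.74 c
Set equal: c = 8658 / 37666.74 = 0.230 J/(g·°C)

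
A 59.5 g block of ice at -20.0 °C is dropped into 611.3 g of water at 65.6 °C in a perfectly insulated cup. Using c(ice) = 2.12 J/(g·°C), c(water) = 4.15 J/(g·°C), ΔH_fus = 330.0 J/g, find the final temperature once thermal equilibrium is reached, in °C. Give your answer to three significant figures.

Heat to bring ice to 0 °C and melt it: q₁ = 59.5×2.12×20.0 + 59.5×330.0 = 22158 J
Heat the water can supply cooling to 0 °C: 611.3×4.15×65.6 = 166420 J > q₁, so all ice melts.
Energy balance: 611.3×4.15×(65.6 − T) = 22158 + 59.5×4.15×(T − 0)
2536.895(65.6 − T) = 22158 + 246.925 T
166420 − 22158 = 2783.820 T
T = 144262 / 2783.820 = 51.82 °C

T_f = 51.8 °C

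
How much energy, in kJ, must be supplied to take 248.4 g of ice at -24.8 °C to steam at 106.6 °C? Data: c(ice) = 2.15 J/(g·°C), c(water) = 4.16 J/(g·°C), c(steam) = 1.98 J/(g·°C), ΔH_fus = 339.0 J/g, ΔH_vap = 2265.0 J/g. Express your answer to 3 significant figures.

q = 767 kJ

q1 (heat ice -24.8→0.0 °C): 248.4 × 2.15 × 24.8 = 13245 J
q2 (melt at 0 °C): 248.4 × 339.0 = 84208 J
q3 (heat water 0.0→100.0 °C): 248.4 × 4.16 × 100.0 = 103334 J
q4 (vaporize at 100 °C): 248.4 × 2265.0 = 562626 J
q5 (heat steam 100.0→106.6 °C): 248.4 × 1.98 × 6.6 = 3246 J
Total: 13245 + 84208 + 103334 + 562626 + 3246 = 766659 J = 767 kJ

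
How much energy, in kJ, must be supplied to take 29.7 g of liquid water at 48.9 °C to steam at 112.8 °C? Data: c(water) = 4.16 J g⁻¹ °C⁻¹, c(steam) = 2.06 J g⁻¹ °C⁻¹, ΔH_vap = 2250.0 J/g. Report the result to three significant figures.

q1 (heat water 48.9→100.0 °C): 29.7 × 4.16 × 51.1 = 6314 J
q2 (vaporize at 100 °C): 29.7 × 2250.0 = 66825 J
q3 (heat steam 100.0→112.8 °C): 29.7 × 2.06 × 12.8 = 783 J
Total: 6314 + 66825 + 783 = 73922 J = 73.9 kJ

q = 73.9 kJ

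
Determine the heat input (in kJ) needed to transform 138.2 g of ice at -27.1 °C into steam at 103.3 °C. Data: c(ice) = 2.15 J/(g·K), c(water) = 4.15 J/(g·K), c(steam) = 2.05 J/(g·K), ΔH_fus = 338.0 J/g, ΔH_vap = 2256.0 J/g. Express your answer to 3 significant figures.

q1 (heat ice -27.1→0.0 °C): 138.2 × 2.15 × 27.1 = 8052 J
q2 (melt at 0 °C): 138.2 × 338.0 = 46712 J
q3 (heat water 0.0→100.0 °C): 138.2 × 4.15 × 100.0 = 57353 J
q4 (vaporize at 100 °C): 138.2 × 2256.0 = 311779 J
q5 (heat steam 100.0→103.3 °C): 138.2 × 2.05 × 3.3 = 935 J
Total: 8052 + 46712 + 57353 + 311779 + 935 = 424831 J = 425 kJ

q = 425 kJ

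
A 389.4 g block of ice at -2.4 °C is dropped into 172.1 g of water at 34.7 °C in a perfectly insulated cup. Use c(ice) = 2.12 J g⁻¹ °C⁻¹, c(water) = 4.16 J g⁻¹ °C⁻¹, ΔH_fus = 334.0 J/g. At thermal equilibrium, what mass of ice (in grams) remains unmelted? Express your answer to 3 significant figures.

m_ice remaining = 321 g

Heat to warm all ice to 0 °C: 389.4×2.12×2.4 = 1981.3 J
Heat released by water cooling to 0 °C: 172.1×4.16×34.7 = 24843 J
24843 J < 1981.3 + 389.4×334.0 = 132040.9 J, so not all ice melts; final T = 0 °C.
Heat left for melting: 24843 − 1981.3 = 22861.7 J
Mass melted = 22861.7 / 334.0 = 68.45 g
Ice remaining = 389.4 − 68.45 = 320.95 g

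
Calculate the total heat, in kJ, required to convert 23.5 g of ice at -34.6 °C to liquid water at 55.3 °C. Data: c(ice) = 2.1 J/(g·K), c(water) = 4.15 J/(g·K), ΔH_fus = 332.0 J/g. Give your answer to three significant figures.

q1 (heat ice -34.6→0.0 °C): 23.5 × 2.1 × 34.6 = 1708 J
q2 (melt at 0 °C): 23.5 × 332.0 = 7802 J
q3 (heat water 0.0→55.3 °C): 23.5 × 4.15 × 55.3 = 5393 J
Total: 1708 + 7802 + 5393 = 14903 J = 14.9 kJ

q = 14.9 kJ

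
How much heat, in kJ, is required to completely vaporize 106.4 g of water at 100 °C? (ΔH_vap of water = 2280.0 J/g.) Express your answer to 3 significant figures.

q = 243 kJ

q = m × ΔH_vap = 106.4 × 2280.0 = 242600 J = 243 kJ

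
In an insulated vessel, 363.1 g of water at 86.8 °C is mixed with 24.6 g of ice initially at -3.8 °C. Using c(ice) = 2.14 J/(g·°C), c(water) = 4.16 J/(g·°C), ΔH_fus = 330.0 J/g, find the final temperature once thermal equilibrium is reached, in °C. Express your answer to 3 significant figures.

T_f = 76.1 °C

Heat to bring ice to 0 °C and melt it: q₁ = 24.6×2.14×3.8 + 24.6×330.0 = 8318.0 J
Heat the water can supply cooling to 0 °C: 363.1×4.16×86.8 = 131111 J > q₁, so all ice melts.
Energy balance: 363.1×4.16×(86.8 − T) = 8318.0 + 24.6×4.16×(T − 0)
1510.496(86.8 − T) = 8318.0 + 102.336 T
131111 − 8318.0 = 1612.832 T
T = 122793.0 / 1612.832 = 76.14 °C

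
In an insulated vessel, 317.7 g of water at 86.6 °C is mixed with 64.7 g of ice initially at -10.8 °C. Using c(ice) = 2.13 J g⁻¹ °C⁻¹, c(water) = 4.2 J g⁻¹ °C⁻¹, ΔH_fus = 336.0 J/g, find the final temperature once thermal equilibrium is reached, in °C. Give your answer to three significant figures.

T_f = 57.5 °C

Heat to bring ice to 0 °C and melt it: q₁ = 64.7×2.13×10.8 + 64.7×336.0 = 23228 J
Heat the water can supply cooling to 0 °C: 317.7×4.2×86.6 = 115554 J > q₁, so all ice melts.
Energy balance: 317.7×4.2×(86.6 − T) = 23228 + 64.7×4.2×(T − 0)
1334.34(86.6 − T) = 23228 + 271.74 T
115554 − 23228 = 1606.08 T
T = 92326 / 1606.08 = 57.49 °C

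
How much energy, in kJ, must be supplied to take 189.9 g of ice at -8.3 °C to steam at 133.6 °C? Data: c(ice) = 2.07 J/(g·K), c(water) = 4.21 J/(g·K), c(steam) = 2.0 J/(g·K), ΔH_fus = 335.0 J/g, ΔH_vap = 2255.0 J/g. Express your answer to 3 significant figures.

q1 (heat ice -8.3→0.0 °C): 189.9 × 2.07 × 8.3 = 3263 J
q2 (melt at 0 °C): 189.9 × 335.0 = 63617 J
q3 (heat water 0.0→100.0 °C): 189.9 × 4.21 × 100.0 = 79948 J
q4 (vaporize at 100 °C): 189.9 × 2255.0 = 428225 J
q5 (heat steam 100.0→133.6 °C): 189.9 × 2.0 × 33.6 = 12761 J
Total: 3263 + 63617 + 79948 + 428225 + 12761 = 587814 J = 588 kJ

q = 588 kJ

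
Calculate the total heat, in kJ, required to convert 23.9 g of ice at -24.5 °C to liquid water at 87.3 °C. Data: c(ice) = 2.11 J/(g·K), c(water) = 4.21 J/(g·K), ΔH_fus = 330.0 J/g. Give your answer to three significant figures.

q = 17.9 kJ

q1 (heat ice -24.5→0.0 °C): 23.9 × 2.11 × 24.5 = 1236 J
q2 (melt at 0 °C): 23.9 × 330.0 = 7887 J
q3 (heat water 0.0→87.3 °C): 23.9 × 4.21 × 87.3 = 8784 J
Total: 1236 + 7887 + 8784 = 17907 J = 17.9 kJ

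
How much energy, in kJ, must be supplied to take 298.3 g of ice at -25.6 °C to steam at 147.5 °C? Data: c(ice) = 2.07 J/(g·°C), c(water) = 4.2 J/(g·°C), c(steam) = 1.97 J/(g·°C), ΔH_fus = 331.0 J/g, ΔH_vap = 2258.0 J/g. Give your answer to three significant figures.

q1 (heat ice -25.6→0.0 °C): 298.3 × 2.07 × 25.6 = 15808 J
q2 (melt at 0 °C): 298.3 × 331.0 = 98737 J
q3 (heat water 0.0→100.0 °C): 298.3 × 4.2 × 100.0 = 125286 J
q4 (vaporize at 100 °C): 298.3 × 2258.0 = 673561 J
q5 (heat steam 100.0→147.5 °C): 298.3 × 1.97 × 47.5 = 27913 J
Total: 15808 + 98737 + 125286 + 673561 + 27913 = 941305 J = 941 kJ

q = 941 kJ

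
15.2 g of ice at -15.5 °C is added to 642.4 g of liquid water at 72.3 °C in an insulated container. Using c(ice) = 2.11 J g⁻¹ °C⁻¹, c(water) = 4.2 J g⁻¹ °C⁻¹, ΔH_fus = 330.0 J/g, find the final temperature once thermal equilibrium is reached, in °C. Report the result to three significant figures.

T_f = 68.6 °C

Heat to bring ice to 0 °C and melt it: q₁ = 15.2×2.11×15.5 + 15.2×330.0 = 5513.1 J
Heat the water can supply cooling to 0 °C: 642.4×4.2×72.3 = 195071 J > q₁, so all ice melts.
Energy balance: 642.4×4.2×(72.3 − T) = 5513.1 + 15.2×4.2×(T − 0)
2698.08(72.3 − T) = 5513.1 + 63.84 T
195071 − 5513.1 = 2761.92 T
T = 189557.9 / 2761.92 = 68.63 °C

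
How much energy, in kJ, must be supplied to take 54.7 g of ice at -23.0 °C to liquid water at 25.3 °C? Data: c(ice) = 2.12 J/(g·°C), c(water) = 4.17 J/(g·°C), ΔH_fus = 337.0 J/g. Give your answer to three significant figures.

q = 26.9 kJ

q1 (heat ice -23.0→0.0 °C): 54.7 × 2.12 × 23.0 = 2667 J
q2 (melt at 0 °C): 54.7 × 337.0 = 18434 J
q3 (heat water 0.0→25.3 °C): 54.7 × 4.17 × 25.3 = 5771 J
Total: 2667 + 18434 + 5771 = 26872 J = 26.9 kJ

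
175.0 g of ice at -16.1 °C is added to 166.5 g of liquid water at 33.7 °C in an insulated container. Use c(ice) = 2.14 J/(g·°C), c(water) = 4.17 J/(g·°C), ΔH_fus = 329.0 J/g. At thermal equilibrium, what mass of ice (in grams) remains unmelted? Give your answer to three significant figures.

Heat to warm all ice to 0 °C: 175.0×2.14×16.1 = 6029.5 J
Heat released by water cooling to 0 °C: 166.5×4.17×33.7 = 23398 J
23398 J < 6029.5 + 175.0×329.0 = 63604.5 J, so not all ice melts; final T = 0 °C.
Heat left for melting: 23398 − 6029.5 = 17368.5 J
Mass melted = 17368.5 / 329.0 = 52.79 g
Ice remaining = 175.0 − 52.79 = 122.21 g

m_ice remaining = 122 g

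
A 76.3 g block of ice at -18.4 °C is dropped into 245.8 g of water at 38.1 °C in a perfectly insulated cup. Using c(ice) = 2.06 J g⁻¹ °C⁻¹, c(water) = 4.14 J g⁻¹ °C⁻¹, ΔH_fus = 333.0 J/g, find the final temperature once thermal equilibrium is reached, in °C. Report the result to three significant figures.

Heat to bring ice to 0 °C and melt it: q₁ = 76.3×2.06×18.4 + 76.3×333.0 = 28300 J
Heat the water can supply cooling to 0 °C: 245.8×4.14×38.1 = 38771.0 J > q₁, so all ice melts.
Energy balance: 245.8×4.14×(38.1 − T) = 28300 + 76.3×4.14×(T − 0)
1017.612(38.1 − T) = 28300 + 315.882 T
38771.0 − 28300 = 1333.494 T
T = 10471.0 / 1333.494 = 7.852 °C

T_f = 7.85 °C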